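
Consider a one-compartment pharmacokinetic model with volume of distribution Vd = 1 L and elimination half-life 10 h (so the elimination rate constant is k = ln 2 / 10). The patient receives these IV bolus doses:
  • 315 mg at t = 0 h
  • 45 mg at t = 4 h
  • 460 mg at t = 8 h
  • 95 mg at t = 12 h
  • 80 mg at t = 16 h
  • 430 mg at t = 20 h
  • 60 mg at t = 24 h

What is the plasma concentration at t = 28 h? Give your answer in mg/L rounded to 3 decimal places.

k = ln 2 / 10 = 0.06931 per h
Dose 1 (315 mg at t=0 h): 315·exp(−0.06931·28) = 45.230 mg/L
Dose 2 (45 mg at t=4 h): 45·exp(−0.06931·24) = 8.526 mg/L
Dose 3 (460 mg at t=8 h): 460·exp(−0.06931·20) = 115.000 mg/L
Dose 4 (95 mg at t=12 h): 95·exp(−0.06931·16) = 31.338 mg/L
Dose 5 (80 mg at t=16 h): 80·exp(−0.06931·12) = 34.822 mg/L
Dose 6 (430 mg at t=20 h): 430·exp(−0.06931·8) = 246.970 mg/L
Dose 7 (60 mg at t=24 h): 60·exp(−0.06931·4) = 45.471 mg/L
C(28) = 45.230 + 8.526 + 115.000 + 31.338 + 34.822 + 246.970 + 45.471 = 527.358 mg/L

527.358 mg/L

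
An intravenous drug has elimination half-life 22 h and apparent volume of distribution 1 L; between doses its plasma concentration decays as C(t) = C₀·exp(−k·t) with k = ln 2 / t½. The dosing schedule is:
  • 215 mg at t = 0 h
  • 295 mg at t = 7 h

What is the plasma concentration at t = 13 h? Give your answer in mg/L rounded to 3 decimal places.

k = ln 2 / 22 = 0.03151 per h
Dose 1 (215 mg at t=0 h): 215·exp(−0.03151·13) = 142.744 mg/L
Dose 2 (295 mg at t=7 h): 295·exp(−0.03151·6) = 244.187 mg/L
C(13) = 142.744 + 244.187 = 386.931 mg/L

386.931 mg/L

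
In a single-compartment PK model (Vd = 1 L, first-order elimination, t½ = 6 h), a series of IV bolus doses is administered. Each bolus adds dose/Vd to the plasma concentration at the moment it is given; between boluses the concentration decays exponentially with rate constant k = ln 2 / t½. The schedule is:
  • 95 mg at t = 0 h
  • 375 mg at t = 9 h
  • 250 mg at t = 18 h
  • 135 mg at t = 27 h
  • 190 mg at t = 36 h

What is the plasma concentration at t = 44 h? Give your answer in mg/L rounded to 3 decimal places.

113.911 mg/L

k = ln 2 / 6 = 0.11552 per h
Dose 1 (95 mg at t=0 h): 95·exp(−0.11552·44) = 0.589 mg/L
Dose 2 (375 mg at t=9 h): 375·exp(−0.11552·35) = 6.577 mg/L
Dose 3 (250 mg at t=18 h): 250·exp(−0.11552·26) = 12.402 mg/L
Dose 4 (135 mg at t=27 h): 135·exp(−0.11552·17) = 18.942 mg/L
Dose 5 (190 mg at t=36 h): 190·exp(−0.11552·8) = 75.402 mg/L
C(44) = 0.589 + 6.577 + 12.402 + 18.942 + 75.402 = 113.911 mg/L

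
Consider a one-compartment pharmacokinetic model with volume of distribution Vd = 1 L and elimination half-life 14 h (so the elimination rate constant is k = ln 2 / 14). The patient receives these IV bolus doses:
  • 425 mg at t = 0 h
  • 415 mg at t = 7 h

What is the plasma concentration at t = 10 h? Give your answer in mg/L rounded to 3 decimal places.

616.759 mg/L

k = ln 2 / 14 = 0.04951 per h
Dose 1 (425 mg at t=0 h): 425·exp(−0.04951·10) = 259.040 mg/L
Dose 2 (415 mg at t=7 h): 415·exp(−0.04951·3) = 357.719 mg/L
C(10) = 259.040 + 357.719 = 616.759 mg/L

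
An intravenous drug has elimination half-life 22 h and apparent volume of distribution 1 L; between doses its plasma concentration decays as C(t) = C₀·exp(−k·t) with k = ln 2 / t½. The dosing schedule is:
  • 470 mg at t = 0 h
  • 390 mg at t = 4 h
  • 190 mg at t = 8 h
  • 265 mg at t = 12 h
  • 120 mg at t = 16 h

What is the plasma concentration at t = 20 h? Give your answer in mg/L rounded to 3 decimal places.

927.795 mg/L

k = ln 2 / 22 = 0.03151 per h
Dose 1 (470 mg at t=0 h): 470·exp(−0.03151·20) = 250.285 mg/L
Dose 2 (390 mg at t=4 h): 390·exp(−0.03151·16) = 235.577 mg/L
Dose 3 (190 mg at t=8 h): 190·exp(−0.03151·12) = 130.183 mg/L
Dose 4 (265 mg at t=12 h): 265·exp(−0.03151·8) = 205.959 mg/L
Dose 5 (120 mg at t=16 h): 120·exp(−0.03151·4) = 105.791 mg/L
C(20) = 250.285 + 235.577 + 130.183 + 205.959 + 105.791 = 927.795 mg/L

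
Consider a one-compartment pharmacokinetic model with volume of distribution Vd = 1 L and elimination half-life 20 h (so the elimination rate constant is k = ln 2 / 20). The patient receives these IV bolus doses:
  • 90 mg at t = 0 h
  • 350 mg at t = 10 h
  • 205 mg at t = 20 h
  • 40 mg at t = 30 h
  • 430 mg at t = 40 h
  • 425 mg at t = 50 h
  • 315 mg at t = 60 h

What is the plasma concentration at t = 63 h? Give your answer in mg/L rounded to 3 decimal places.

873.343 mg/L

k = ln 2 / 20 = 0.03466 per h
Dose 1 (90 mg at t=0 h): 90·exp(−0.03466·63) = 10.139 mg/L
Dose 2 (350 mg at t=10 h): 350·exp(−0.03466·53) = 55.762 mg/L
Dose 3 (205 mg at t=20 h): 205·exp(−0.03466·43) = 46.189 mg/L
Dose 4 (40 mg at t=30 h): 40·exp(−0.03466·33) = 12.746 mg/L
Dose 5 (430 mg at t=40 h): 430·exp(−0.03466·23) = 193.769 mg/L
Dose 6 (425 mg at t=50 h): 425·exp(−0.03466·13) = 270.844 mg/L
Dose 7 (315 mg at t=60 h): 315·exp(−0.03466·3) = 283.894 mg/L
C(63) = 10.139 + 55.762 + 46.189 + 12.746 + 193.769 + 270.844 + 283.894 = 873.343 mg/L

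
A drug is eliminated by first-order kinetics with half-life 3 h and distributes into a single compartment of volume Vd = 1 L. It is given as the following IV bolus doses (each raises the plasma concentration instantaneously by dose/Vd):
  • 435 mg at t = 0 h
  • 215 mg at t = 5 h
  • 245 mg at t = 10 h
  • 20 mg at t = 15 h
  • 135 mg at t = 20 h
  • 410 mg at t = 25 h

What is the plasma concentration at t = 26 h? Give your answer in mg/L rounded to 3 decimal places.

k = ln 2 / 3 = 0.23105 per h
Dose 1 (435 mg at t=0 h): 435·exp(−0.23105·26) = 1.070 mg/L
Dose 2 (215 mg at t=5 h): 215·exp(−0.23105·21) = 1.680 mg/L
Dose 3 (245 mg at t=10 h): 245·exp(−0.23105·16) = 6.077 mg/L
Dose 4 (20 mg at t=15 h): 20·exp(−0.23105·11) = 1.575 mg/L
Dose 5 (135 mg at t=20 h): 135·exp(−0.23105·6) = 33.750 mg/L
Dose 6 (410 mg at t=25 h): 410·exp(−0.23105·1) = 325.417 mg/L
C(26) = 1.070 + 1.680 + 6.077 + 1.575 + 33.750 + 325.417 = 369.569 mg/L

369.569 mg/L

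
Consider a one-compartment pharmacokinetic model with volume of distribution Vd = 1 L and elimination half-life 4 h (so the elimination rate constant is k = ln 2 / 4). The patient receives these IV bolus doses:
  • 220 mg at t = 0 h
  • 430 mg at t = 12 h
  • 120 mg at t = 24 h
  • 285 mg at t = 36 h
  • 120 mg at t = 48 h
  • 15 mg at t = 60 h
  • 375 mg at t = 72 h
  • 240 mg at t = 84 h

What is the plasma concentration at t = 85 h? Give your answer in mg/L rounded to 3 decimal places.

241.689 mg/L

k = ln 2 / 4 = 0.17329 per h
Dose 1 (220 mg at t=0 h): 220·exp(−0.17329·85) = 0.000 mg/L
Dose 2 (430 mg at t=12 h): 430·exp(−0.17329·73) = 0.001 mg/L
Dose 3 (120 mg at t=24 h): 120·exp(−0.17329·61) = 0.003 mg/L
Dose 4 (285 mg at t=36 h): 285·exp(−0.17329·49) = 0.059 mg/L
Dose 5 (120 mg at t=48 h): 120·exp(−0.17329·37) = 0.197 mg/L
Dose 6 (15 mg at t=60 h): 15·exp(−0.17329·25) = 0.197 mg/L
Dose 7 (375 mg at t=72 h): 375·exp(−0.17329·13) = 39.417 mg/L
Dose 8 (240 mg at t=84 h): 240·exp(−0.17329·1) = 201.815 mg/L
C(85) = 0.000 + 0.001 + 0.003 + 0.059 + 0.197 + 0.197 + 39.417 + 201.815 = 241.689 mg/L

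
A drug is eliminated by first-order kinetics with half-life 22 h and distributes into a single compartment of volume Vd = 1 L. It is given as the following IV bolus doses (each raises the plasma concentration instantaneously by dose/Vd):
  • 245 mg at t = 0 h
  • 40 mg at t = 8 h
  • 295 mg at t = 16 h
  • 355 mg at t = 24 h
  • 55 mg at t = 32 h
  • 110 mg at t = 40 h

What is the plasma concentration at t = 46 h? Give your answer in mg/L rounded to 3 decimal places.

k = ln 2 / 22 = 0.03151 per h
Dose 1 (245 mg at t=0 h): 245·exp(−0.03151·46) = 57.510 mg/L
Dose 2 (40 mg at t=8 h): 40·exp(−0.03151·38) = 12.081 mg/L
Dose 3 (295 mg at t=16 h): 295·exp(−0.03151·30) = 114.637 mg/L
Dose 4 (355 mg at t=24 h): 355·exp(−0.03151·22) = 177.500 mg/L
Dose 5 (55 mg at t=32 h): 55·exp(−0.03151·14) = 35.383 mg/L
Dose 6 (110 mg at t=40 h): 110·exp(−0.03151·6) = 91.053 mg/L
C(46) = 57.510 + 12.081 + 114.637 + 177.500 + 35.383 + 91.053 = 488.164 mg/L

488.164 mg/L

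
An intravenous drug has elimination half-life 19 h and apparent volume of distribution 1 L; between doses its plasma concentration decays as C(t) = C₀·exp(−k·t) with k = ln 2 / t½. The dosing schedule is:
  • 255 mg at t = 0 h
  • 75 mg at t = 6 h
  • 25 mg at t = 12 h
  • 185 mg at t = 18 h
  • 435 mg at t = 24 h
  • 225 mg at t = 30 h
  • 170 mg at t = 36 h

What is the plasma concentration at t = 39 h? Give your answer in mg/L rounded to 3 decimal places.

k = ln 2 / 19 = 0.03648 per h
Dose 1 (255 mg at t=0 h): 255·exp(−0.03648·39) = 61.466 mg/L
Dose 2 (75 mg at t=6 h): 75·exp(−0.03648·33) = 22.502 mg/L
Dose 3 (25 mg at t=12 h): 25·exp(−0.03648·27) = 9.336 mg/L
Dose 4 (185 mg at t=18 h): 185·exp(−0.03648·21) = 85.991 mg/L
Dose 5 (435 mg at t=24 h): 435·exp(−0.03648·15) = 251.671 mg/L
Dose 6 (225 mg at t=30 h): 225·exp(−0.03648·9) = 162.028 mg/L
Dose 7 (170 mg at t=36 h): 170·exp(−0.03648·3) = 152.376 mg/L
C(39) = 61.466 + 22.502 + 9.336 + 85.991 + 251.671 + 162.028 + 152.376 = 745.371 mg/L

745.371 mg/L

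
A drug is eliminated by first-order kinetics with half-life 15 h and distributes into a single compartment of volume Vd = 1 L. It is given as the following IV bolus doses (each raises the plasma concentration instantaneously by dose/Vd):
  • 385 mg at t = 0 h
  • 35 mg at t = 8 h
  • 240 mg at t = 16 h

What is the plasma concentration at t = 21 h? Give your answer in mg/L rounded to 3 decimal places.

k = ln 2 / 15 = 0.04621 per h
Dose 1 (385 mg at t=0 h): 385·exp(−0.04621·21) = 145.888 mg/L
Dose 2 (35 mg at t=8 h): 35·exp(−0.04621·13) = 19.194 mg/L
Dose 3 (240 mg at t=16 h): 240·exp(−0.04621·5) = 190.488 mg/L
C(21) = 145.888 + 19.194 + 190.488 = 355.570 mg/L

355.570 mg/L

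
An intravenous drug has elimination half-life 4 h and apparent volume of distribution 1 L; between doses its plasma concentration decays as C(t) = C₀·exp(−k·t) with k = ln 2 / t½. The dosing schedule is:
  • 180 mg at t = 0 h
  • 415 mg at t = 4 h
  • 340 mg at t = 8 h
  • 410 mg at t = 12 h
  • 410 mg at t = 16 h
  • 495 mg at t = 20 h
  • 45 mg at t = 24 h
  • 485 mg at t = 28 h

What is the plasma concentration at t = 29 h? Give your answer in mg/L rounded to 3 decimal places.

k = ln 2 / 4 = 0.17329 per h
Dose 1 (180 mg at t=0 h): 180·exp(−0.17329·29) = 1.183 mg/L
Dose 2 (415 mg at t=4 h): 415·exp(−0.17329·25) = 5.453 mg/L
Dose 3 (340 mg at t=8 h): 340·exp(−0.17329·21) = 8.935 mg/L
Dose 4 (410 mg at t=12 h): 410·exp(−0.17329·17) = 21.548 mg/L
Dose 5 (410 mg at t=16 h): 410·exp(−0.17329·13) = 43.096 mg/L
Dose 6 (495 mg at t=20 h): 495·exp(−0.17329·9) = 104.061 mg/L
Dose 7 (45 mg at t=24 h): 45·exp(−0.17329·5) = 18.920 mg/L
Dose 8 (485 mg at t=28 h): 485·exp(−0.17329·1) = 407.835 mg/L
C(29) = 1.183 + 5.453 + 8.935 + 21.548 + 43.096 + 104.061 + 18.920 + 407.835 = 611.029 mg/L

611.029 mg/L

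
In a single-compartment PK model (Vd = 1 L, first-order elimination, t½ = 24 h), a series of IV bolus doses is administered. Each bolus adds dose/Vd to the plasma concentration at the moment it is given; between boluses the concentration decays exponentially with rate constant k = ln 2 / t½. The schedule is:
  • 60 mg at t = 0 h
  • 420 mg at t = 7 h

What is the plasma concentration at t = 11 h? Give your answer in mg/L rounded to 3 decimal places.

k = ln 2 / 24 = 0.02888 per h
Dose 1 (60 mg at t=0 h): 60·exp(−0.02888·11) = 43.670 mg/L
Dose 2 (420 mg at t=7 h): 420·exp(−0.02888·4) = 374.177 mg/L
C(11) = 43.670 + 374.177 = 417.847 mg/L

417.847 mg/L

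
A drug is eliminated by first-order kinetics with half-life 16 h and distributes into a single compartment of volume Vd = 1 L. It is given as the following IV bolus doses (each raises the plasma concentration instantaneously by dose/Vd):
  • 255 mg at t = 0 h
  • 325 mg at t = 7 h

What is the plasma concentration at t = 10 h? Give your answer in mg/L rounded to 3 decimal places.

450.738 mg/L

k = ln 2 / 16 = 0.04332 per h
Dose 1 (255 mg at t=0 h): 255·exp(−0.04332·10) = 165.347 mg/L
Dose 2 (325 mg at t=7 h): 325·exp(−0.04332·3) = 285.391 mg/L
C(10) = 165.347 + 285.391 = 450.738 mg/L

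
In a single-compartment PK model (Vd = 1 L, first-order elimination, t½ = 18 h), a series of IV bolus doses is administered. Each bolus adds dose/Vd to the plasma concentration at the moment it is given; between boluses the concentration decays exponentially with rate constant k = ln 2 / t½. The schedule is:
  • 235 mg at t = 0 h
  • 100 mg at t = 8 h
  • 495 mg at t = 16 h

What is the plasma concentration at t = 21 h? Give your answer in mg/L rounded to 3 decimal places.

k = ln 2 / 18 = 0.03851 per h
Dose 1 (235 mg at t=0 h): 235·exp(−0.03851·21) = 104.681 mg/L
Dose 2 (100 mg at t=8 h): 100·exp(−0.03851·13) = 60.616 mg/L
Dose 3 (495 mg at t=16 h): 495·exp(−0.03851·5) = 408.306 mg/L
C(21) = 104.681 + 60.616 + 408.306 = 573.603 mg/L

573.603 mg/L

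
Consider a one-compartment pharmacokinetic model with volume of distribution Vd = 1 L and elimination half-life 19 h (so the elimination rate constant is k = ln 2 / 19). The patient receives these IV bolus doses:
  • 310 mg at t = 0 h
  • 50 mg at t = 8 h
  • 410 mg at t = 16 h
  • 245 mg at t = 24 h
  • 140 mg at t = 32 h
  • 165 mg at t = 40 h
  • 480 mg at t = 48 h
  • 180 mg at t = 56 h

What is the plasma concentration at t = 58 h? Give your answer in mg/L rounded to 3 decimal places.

k = ln 2 / 19 = 0.03648 per h
Dose 1 (310 mg at t=0 h): 310·exp(−0.03648·58) = 37.362 mg/L
Dose 2 (50 mg at t=8 h): 50·exp(−0.03648·50) = 8.068 mg/L
Dose 3 (410 mg at t=16 h): 410·exp(−0.03648·42) = 88.583 mg/L
Dose 4 (245 mg at t=24 h): 245·exp(−0.03648·34) = 70.873 mg/L
Dose 5 (140 mg at t=32 h): 140·exp(−0.03648·26) = 54.224 mg/L
Dose 6 (165 mg at t=40 h): 165·exp(−0.03648·18) = 85.565 mg/L
Dose 7 (480 mg at t=48 h): 480·exp(−0.03648·10) = 333.276 mg/L
Dose 8 (180 mg at t=56 h): 180·exp(−0.03648·2) = 167.334 mg/L
C(58) = 37.362 + 8.068 + 88.583 + 70.873 + 54.224 + 85.565 + 333.276 + 167.334 = 845.286 mg/L

845.286 mg/L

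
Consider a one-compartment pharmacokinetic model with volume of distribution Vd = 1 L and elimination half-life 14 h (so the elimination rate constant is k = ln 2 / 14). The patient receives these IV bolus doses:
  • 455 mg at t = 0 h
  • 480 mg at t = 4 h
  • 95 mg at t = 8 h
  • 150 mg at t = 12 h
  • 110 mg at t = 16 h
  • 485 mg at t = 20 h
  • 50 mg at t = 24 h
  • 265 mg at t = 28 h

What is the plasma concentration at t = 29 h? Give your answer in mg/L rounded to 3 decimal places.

k = ln 2 / 14 = 0.04951 per h
Dose 1 (455 mg at t=0 h): 455·exp(−0.04951·29) = 108.255 mg/L
Dose 2 (480 mg at t=4 h): 480·exp(−0.04951·25) = 139.216 mg/L
Dose 3 (95 mg at t=8 h): 95·exp(−0.04951·21) = 33.588 mg/L
Dose 4 (150 mg at t=12 h): 150·exp(−0.04951·17) = 64.648 mg/L
Dose 5 (110 mg at t=16 h): 110·exp(−0.04951·13) = 57.792 mg/L
Dose 6 (485 mg at t=20 h): 485·exp(−0.04951·9) = 310.615 mg/L
Dose 7 (50 mg at t=24 h): 50·exp(−0.04951·5) = 39.035 mg/L
Dose 8 (265 mg at t=28 h): 265·exp(−0.04951·1) = 252.199 mg/L
C(29) = 108.255 + 139.216 + 33.588 + 64.648 + 57.792 + 310.615 + 39.035 + 252.199 = 1005.348 mg/L

1005.348 mg/L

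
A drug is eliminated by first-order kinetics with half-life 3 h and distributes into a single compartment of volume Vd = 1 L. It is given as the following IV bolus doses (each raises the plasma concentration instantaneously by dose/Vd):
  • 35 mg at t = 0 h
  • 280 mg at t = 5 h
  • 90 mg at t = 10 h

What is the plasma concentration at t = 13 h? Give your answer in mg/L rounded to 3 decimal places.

k = ln 2 / 3 = 0.23105 per h
Dose 1 (35 mg at t=0 h): 35·exp(−0.23105·13) = 1.736 mg/L
Dose 2 (280 mg at t=5 h): 280·exp(−0.23105·8) = 44.097 mg/L
Dose 3 (90 mg at t=10 h): 90·exp(−0.23105·3) = 45.000 mg/L
C(13) = 1.736 + 44.097 + 45.000 = 90.833 mg/L

90.833 mg/L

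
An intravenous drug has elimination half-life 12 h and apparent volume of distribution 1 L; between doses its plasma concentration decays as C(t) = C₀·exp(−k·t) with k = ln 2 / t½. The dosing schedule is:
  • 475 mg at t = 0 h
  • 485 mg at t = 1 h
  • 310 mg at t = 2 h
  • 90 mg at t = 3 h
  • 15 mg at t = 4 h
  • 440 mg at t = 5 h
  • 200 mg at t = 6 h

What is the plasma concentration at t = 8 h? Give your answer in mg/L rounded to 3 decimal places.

1469.637 mg/L

k = ln 2 / 12 = 0.05776 per h
Dose 1 (475 mg at t=0 h): 475·exp(−0.05776·8) = 299.231 mg/L
Dose 2 (485 mg at t=1 h): 485·exp(−0.05776·7) = 323.699 mg/L
Dose 3 (310 mg at t=2 h): 310·exp(−0.05776·6) = 219.203 mg/L
Dose 4 (90 mg at t=3 h): 90·exp(−0.05776·5) = 67.424 mg/L
Dose 5 (15 mg at t=4 h): 15·exp(−0.05776·4) = 11.906 mg/L
Dose 6 (440 mg at t=5 h): 440·exp(−0.05776·3) = 369.994 mg/L
Dose 7 (200 mg at t=6 h): 200·exp(−0.05776·2) = 178.180 mg/L
C(8) = 299.231 + 323.699 + 219.203 + 67.424 + 11.906 + 369.994 + 178.180 = 1469.637 mg/L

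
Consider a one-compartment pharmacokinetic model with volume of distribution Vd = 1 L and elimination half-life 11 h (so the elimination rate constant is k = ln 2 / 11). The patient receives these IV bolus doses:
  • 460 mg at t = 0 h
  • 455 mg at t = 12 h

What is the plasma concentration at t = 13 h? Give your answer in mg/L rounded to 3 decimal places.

629.980 mg/L

k = ln 2 / 11 = 0.06301 per h
Dose 1 (460 mg at t=0 h): 460·exp(−0.06301·13) = 202.766 mg/L
Dose 2 (455 mg at t=12 h): 455·exp(−0.06301·1) = 427.214 mg/L
C(13) = 202.766 + 427.214 = 629.980 mg/L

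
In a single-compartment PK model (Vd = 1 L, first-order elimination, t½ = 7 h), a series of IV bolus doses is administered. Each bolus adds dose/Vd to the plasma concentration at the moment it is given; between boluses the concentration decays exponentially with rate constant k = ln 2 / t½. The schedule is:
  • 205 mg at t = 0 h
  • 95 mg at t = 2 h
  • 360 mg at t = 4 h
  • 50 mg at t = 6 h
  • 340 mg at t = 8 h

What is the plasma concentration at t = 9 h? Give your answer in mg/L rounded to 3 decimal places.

k = ln 2 / 7 = 0.09902 per h
Dose 1 (205 mg at t=0 h): 205·exp(−0.09902·9) = 84.084 mg/L
Dose 2 (95 mg at t=2 h): 95·exp(−0.09902·7) = 47.500 mg/L
Dose 3 (360 mg at t=4 h): 360·exp(−0.09902·5) = 219.422 mg/L
Dose 4 (50 mg at t=6 h): 50·exp(−0.09902·3) = 37.150 mg/L
Dose 5 (340 mg at t=8 h): 340·exp(−0.09902·1) = 307.946 mg/L
C(9) = 84.084 + 47.500 + 219.422 + 37.150 + 307.946 = 696.103 mg/L

696.103 mg/L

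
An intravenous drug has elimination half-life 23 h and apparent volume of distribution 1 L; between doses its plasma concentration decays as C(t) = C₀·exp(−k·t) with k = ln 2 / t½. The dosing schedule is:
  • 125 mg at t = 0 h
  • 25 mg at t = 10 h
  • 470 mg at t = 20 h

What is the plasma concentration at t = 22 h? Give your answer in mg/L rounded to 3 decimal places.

524.334 mg/L

k = ln 2 / 23 = 0.03014 per h
Dose 1 (125 mg at t=0 h): 125·exp(−0.03014·22) = 64.412 mg/L
Dose 2 (25 mg at t=10 h): 25·exp(−0.03014·12) = 17.413 mg/L
Dose 3 (470 mg at t=20 h): 470·exp(−0.03014·2) = 442.508 mg/L
C(22) = 64.412 + 17.413 + 442.508 = 524.334 mg/L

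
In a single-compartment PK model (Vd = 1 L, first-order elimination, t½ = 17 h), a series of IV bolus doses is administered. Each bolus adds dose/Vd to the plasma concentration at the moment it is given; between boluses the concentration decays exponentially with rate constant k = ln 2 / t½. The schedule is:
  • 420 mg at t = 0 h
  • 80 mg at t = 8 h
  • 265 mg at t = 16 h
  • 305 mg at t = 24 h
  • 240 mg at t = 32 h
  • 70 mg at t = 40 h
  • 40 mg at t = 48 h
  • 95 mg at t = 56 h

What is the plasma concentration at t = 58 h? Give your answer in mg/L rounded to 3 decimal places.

404.850 mg/L

k = ln 2 / 17 = 0.04077 per h
Dose 1 (420 mg at t=0 h): 420·exp(−0.04077·58) = 39.464 mg/L
Dose 2 (80 mg at t=8 h): 80·exp(−0.04077·50) = 10.416 mg/L
Dose 3 (265 mg at t=16 h): 265·exp(−0.04077·42) = 47.811 mg/L
Dose 4 (305 mg at t=24 h): 305·exp(−0.04077·34) = 76.250 mg/L
Dose 5 (240 mg at t=32 h): 240·exp(−0.04077·26) = 83.140 mg/L
Dose 6 (70 mg at t=40 h): 70·exp(−0.04077·18) = 33.602 mg/L
Dose 7 (40 mg at t=48 h): 40·exp(−0.04077·10) = 26.606 mg/L
Dose 8 (95 mg at t=56 h): 95·exp(−0.04077·2) = 87.561 mg/L
C(58) = 39.464 + 10.416 + 47.811 + 76.250 + 83.140 + 33.602 + 26.606 + 87.561 = 404.850 mg/L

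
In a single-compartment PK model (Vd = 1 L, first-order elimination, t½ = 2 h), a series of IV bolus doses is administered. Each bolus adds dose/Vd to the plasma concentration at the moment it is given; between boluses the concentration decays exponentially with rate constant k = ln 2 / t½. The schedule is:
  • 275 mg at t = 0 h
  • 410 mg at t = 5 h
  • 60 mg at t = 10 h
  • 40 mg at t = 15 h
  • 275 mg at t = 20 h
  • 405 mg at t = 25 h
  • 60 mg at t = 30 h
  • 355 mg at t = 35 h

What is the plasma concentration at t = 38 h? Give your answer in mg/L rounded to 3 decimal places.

k = ln 2 / 2 = 0.34657 per h
Dose 1 (275 mg at t=0 h): 275·exp(−0.34657·38) = 0.001 mg/L
Dose 2 (410 mg at t=5 h): 410·exp(−0.34657·33) = 0.004 mg/L
Dose 3 (60 mg at t=10 h): 60·exp(−0.34657·28) = 0.004 mg/L
Dose 4 (40 mg at t=15 h): 40·exp(−0.34657·23) = 0.014 mg/L
Dose 5 (275 mg at t=20 h): 275·exp(−0.34657·18) = 0.537 mg/L
Dose 6 (405 mg at t=25 h): 405·exp(−0.34657·13) = 4.475 mg/L
Dose 7 (60 mg at t=30 h): 60·exp(−0.34657·8) = 3.750 mg/L
Dose 8 (355 mg at t=35 h): 355·exp(−0.34657·3) = 125.511 mg/L
C(38) = 0.001 + 0.004 + 0.004 + 0.014 + 0.537 + 4.475 + 3.750 + 125.511 = 134.296 mg/L

134.296 mg/L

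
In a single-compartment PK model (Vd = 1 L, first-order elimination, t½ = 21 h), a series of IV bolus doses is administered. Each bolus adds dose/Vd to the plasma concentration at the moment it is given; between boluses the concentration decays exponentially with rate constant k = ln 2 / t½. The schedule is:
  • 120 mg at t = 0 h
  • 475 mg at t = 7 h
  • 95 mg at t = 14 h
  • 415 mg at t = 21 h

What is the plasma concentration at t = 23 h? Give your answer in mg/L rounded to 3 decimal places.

k = ln 2 / 21 = 0.03301 per h
Dose 1 (120 mg at t=0 h): 120·exp(−0.03301·23) = 56.167 mg/L
Dose 2 (475 mg at t=7 h): 475·exp(−0.03301·16) = 280.116 mg/L
Dose 3 (95 mg at t=14 h): 95·exp(−0.03301·9) = 70.585 mg/L
Dose 4 (415 mg at t=21 h): 415·exp(−0.03301·2) = 388.489 mg/L
C(23) = 56.167 + 280.116 + 70.585 + 388.489 = 795.356 mg/L

795.356 mg/L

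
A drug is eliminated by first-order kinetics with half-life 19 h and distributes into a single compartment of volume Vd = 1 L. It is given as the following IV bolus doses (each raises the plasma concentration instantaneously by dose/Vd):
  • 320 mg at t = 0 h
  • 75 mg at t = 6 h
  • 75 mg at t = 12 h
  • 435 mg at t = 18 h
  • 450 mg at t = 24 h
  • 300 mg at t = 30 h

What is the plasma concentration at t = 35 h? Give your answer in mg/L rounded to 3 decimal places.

932.893 mg/L

k = ln 2 / 19 = 0.03648 per h
Dose 1 (320 mg at t=0 h): 320·exp(−0.03648·35) = 89.253 mg/L
Dose 2 (75 mg at t=6 h): 75·exp(−0.03648·29) = 26.037 mg/L
Dose 3 (75 mg at t=12 h): 75·exp(−0.03648·23) = 32.408 mg/L
Dose 4 (435 mg at t=18 h): 435·exp(−0.03648·17) = 233.963 mg/L
Dose 5 (450 mg at t=24 h): 450·exp(−0.03648·11) = 301.253 mg/L
Dose 6 (300 mg at t=30 h): 300·exp(−0.03648·5) = 249.979 mg/L
C(35) = 89.253 + 26.037 + 32.408 + 233.963 + 301.253 + 249.979 = 932.893 mg/L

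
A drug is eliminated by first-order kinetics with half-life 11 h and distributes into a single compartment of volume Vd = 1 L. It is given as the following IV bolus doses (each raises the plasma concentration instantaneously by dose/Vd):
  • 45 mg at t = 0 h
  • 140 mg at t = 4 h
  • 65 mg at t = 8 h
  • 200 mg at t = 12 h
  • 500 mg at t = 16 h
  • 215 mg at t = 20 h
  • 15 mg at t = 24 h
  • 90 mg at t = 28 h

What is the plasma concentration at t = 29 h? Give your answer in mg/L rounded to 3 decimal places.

k = ln 2 / 11 = 0.06301 per h
Dose 1 (45 mg at t=0 h): 45·exp(−0.06301·29) = 7.237 mg/L
Dose 2 (140 mg at t=4 h): 140·exp(−0.06301·25) = 28.971 mg/L
Dose 3 (65 mg at t=8 h): 65·exp(−0.06301·21) = 17.307 mg/L
Dose 4 (200 mg at t=12 h): 200·exp(−0.06301·17) = 68.518 mg/L
Dose 5 (500 mg at t=16 h): 500·exp(−0.06301·13) = 220.398 mg/L
Dose 6 (215 mg at t=20 h): 215·exp(−0.06301·9) = 121.939 mg/L
Dose 7 (15 mg at t=24 h): 15·exp(−0.06301·5) = 10.946 mg/L
Dose 8 (90 mg at t=28 h): 90·exp(−0.06301·1) = 84.504 mg/L
C(29) = 7.237 + 28.971 + 17.307 + 68.518 + 220.398 + 121.939 + 10.946 + 84.504 = 559.820 mg/L

559.820 mg/L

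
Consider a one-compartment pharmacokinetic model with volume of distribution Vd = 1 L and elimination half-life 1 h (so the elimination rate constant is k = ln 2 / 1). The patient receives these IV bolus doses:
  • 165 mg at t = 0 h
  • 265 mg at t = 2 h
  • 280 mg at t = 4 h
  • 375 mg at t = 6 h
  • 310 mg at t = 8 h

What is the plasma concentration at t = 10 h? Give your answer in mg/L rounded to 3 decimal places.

106.509 mg/L

k = ln 2 / 1 = 0.69315 per h
Dose 1 (165 mg at t=0 h): 165·exp(−0.69315·10) = 0.161 mg/L
Dose 2 (265 mg at t=2 h): 265·exp(−0.69315·8) = 1.035 mg/L
Dose 3 (280 mg at t=4 h): 280·exp(−0.69315·6) = 4.375 mg/L
Dose 4 (375 mg at t=6 h): 375·exp(−0.69315·4) = 23.438 mg/L
Dose 5 (310 mg at t=8 h): 310·exp(−0.69315·2) = 77.500 mg/L
C(10) = 0.161 + 1.035 + 4.375 + 23.438 + 77.500 = 106.509 mg/L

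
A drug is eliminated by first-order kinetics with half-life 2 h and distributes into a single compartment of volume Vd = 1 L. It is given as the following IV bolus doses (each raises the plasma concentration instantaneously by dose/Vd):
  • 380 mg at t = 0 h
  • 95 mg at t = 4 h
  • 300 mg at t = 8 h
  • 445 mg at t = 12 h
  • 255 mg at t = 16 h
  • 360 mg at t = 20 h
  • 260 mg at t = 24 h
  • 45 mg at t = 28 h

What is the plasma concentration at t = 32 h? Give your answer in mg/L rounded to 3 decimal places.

k = ln 2 / 2 = 0.34657 per h
Dose 1 (380 mg at t=0 h): 380·exp(−0.34657·32) = 0.006 mg/L
Dose 2 (95 mg at t=4 h): 95·exp(−0.34657·28) = 0.006 mg/L
Dose 3 (300 mg at t=8 h): 300·exp(−0.34657·24) = 0.073 mg/L
Dose 4 (445 mg at t=12 h): 445·exp(−0.34657·20) = 0.435 mg/L
Dose 5 (255 mg at t=16 h): 255·exp(−0.34657·16) = 0.996 mg/L
Dose 6 (360 mg at t=20 h): 360·exp(−0.34657·12) = 5.625 mg/L
Dose 7 (260 mg at t=24 h): 260·exp(−0.34657·8) = 16.250 mg/L
Dose 8 (45 mg at t=28 h): 45·exp(−0.34657·4) = 11.250 mg/L
C(32) = 0.006 + 0.006 + 0.073 + 0.435 + 0.996 + 5.625 + 16.250 + 11.250 = 34.641 mg/L

34.641 mg/L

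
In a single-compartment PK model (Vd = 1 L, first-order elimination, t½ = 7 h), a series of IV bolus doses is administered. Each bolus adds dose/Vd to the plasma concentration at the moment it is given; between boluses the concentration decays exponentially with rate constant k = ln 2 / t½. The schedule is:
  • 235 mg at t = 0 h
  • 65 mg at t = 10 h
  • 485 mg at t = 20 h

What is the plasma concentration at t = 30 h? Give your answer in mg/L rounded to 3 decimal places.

201.196 mg/L

k = ln 2 / 7 = 0.09902 per h
Dose 1 (235 mg at t=0 h): 235·exp(−0.09902·30) = 12.049 mg/L
Dose 2 (65 mg at t=10 h): 65·exp(−0.09902·20) = 8.971 mg/L
Dose 3 (485 mg at t=20 h): 485·exp(−0.09902·10) = 180.177 mg/L
C(30) = 12.049 + 8.971 + 180.177 = 201.196 mg/L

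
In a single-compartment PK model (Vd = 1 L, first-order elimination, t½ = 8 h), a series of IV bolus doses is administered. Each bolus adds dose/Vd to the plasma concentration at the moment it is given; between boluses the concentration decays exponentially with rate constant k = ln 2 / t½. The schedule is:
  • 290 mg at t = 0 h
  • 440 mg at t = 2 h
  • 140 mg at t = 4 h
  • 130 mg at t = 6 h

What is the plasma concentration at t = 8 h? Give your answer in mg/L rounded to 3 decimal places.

k = ln 2 / 8 = 0.08664 per h
Dose 1 (290 mg at t=0 h): 290·exp(−0.08664·8) = 145.000 mg/L
Dose 2 (440 mg at t=2 h): 440·exp(−0.08664·6) = 261.626 mg/L
Dose 3 (140 mg at t=4 h): 140·exp(−0.08664·4) = 98.995 mg/L
Dose 4 (130 mg at t=6 h): 130·exp(−0.08664·2) = 109.317 mg/L
C(8) = 145.000 + 261.626 + 98.995 + 109.317 = 614.937 mg/L

614.937 mg/L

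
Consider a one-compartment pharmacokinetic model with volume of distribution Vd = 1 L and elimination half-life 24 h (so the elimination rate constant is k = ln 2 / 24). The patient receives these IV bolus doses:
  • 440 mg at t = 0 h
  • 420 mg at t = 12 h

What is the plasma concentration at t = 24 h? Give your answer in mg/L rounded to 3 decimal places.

k = ln 2 / 24 = 0.02888 per h
Dose 1 (440 mg at t=0 h): 440·exp(−0.02888·24) = 220.000 mg/L
Dose 2 (420 mg at t=12 h): 420·exp(−0.02888·12) = 296.985 mg/L
C(24) = 220.000 + 296.985 = 516.985 mg/L

516.985 mg/L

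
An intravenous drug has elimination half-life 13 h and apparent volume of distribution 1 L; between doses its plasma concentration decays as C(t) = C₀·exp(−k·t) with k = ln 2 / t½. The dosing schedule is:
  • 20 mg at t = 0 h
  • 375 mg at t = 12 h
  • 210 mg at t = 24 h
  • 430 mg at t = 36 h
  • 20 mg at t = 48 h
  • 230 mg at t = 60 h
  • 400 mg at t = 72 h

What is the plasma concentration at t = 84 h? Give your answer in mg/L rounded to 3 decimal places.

327.984 mg/L

k = ln 2 / 13 = 0.05332 per h
Dose 1 (20 mg at t=0 h): 20·exp(−0.05332·84) = 0.227 mg/L
Dose 2 (375 mg at t=12 h): 375·exp(−0.05332·72) = 8.068 mg/L
Dose 3 (210 mg at t=24 h): 210·exp(−0.05332·60) = 8.567 mg/L
Dose 4 (430 mg at t=36 h): 430·exp(−0.05332·48) = 33.264 mg/L
Dose 5 (20 mg at t=48 h): 20·exp(−0.05332·36) = 2.934 mg/L
Dose 6 (230 mg at t=60 h): 230·exp(−0.05332·24) = 63.971 mg/L
Dose 7 (400 mg at t=72 h): 400·exp(−0.05332·12) = 210.953 mg/L
C(84) = 0.227 + 8.068 + 8.567 + 33.264 + 2.934 + 63.971 + 210.953 = 327.984 mg/L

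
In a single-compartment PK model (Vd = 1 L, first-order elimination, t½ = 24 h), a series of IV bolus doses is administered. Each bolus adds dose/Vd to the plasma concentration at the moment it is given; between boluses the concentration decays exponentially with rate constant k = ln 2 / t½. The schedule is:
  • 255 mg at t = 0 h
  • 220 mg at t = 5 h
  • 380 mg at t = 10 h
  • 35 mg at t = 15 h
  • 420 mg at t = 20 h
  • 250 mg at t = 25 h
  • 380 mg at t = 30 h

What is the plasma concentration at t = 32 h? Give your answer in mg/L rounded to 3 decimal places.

k = ln 2 / 24 = 0.02888 per h
Dose 1 (255 mg at t=0 h): 255·exp(−0.02888·32) = 101.197 mg/L
Dose 2 (220 mg at t=5 h): 220·exp(−0.02888·27) = 100.870 mg/L
Dose 3 (380 mg at t=10 h): 380·exp(−0.02888·22) = 201.298 mg/L
Dose 4 (35 mg at t=15 h): 35·exp(−0.02888·17) = 21.421 mg/L
Dose 5 (420 mg at t=20 h): 420·exp(−0.02888·12) = 296.985 mg/L
Dose 6 (250 mg at t=25 h): 250·exp(−0.02888·7) = 204.239 mg/L
Dose 7 (380 mg at t=30 h): 380·exp(−0.02888·2) = 358.672 mg/L
C(32) = 101.197 + 100.870 + 201.298 + 21.421 + 296.985 + 204.239 + 358.672 = 1284.683 mg/L

1284.683 mg/L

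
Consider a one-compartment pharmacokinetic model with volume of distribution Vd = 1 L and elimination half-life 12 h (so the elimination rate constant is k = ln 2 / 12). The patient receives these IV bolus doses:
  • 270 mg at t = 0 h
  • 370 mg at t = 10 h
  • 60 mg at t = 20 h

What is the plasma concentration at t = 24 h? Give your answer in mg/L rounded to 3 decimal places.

k = ln 2 / 12 = 0.05776 per h
Dose 1 (270 mg at t=0 h): 270·exp(−0.05776·24) = 67.500 mg/L
Dose 2 (370 mg at t=10 h): 370·exp(−0.05776·14) = 164.816 mg/L
Dose 3 (60 mg at t=20 h): 60·exp(−0.05776·4) = 47.622 mg/L
C(24) = 67.500 + 164.816 + 47.622 = 279.938 mg/L

279.938 mg/L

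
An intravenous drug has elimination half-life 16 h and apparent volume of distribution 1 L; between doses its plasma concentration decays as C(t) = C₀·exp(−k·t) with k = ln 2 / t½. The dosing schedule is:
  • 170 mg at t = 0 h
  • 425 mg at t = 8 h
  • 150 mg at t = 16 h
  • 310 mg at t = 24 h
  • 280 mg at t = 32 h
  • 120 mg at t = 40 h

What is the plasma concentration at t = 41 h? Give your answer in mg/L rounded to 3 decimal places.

k = ln 2 / 16 = 0.04332 per h
Dose 1 (170 mg at t=0 h): 170·exp(−0.04332·41) = 28.778 mg/L
Dose 2 (425 mg at t=8 h): 425·exp(−0.04332·33) = 101.745 mg/L
Dose 3 (150 mg at t=16 h): 150·exp(−0.04332·25) = 50.785 mg/L
Dose 4 (310 mg at t=24 h): 310·exp(−0.04332·17) = 148.429 mg/L
Dose 5 (280 mg at t=32 h): 280·exp(−0.04332·9) = 189.596 mg/L
Dose 6 (120 mg at t=40 h): 120·exp(−0.04332·1) = 114.912 mg/L
C(41) = 28.778 + 101.745 + 50.785 + 148.429 + 189.596 + 114.912 = 634.245 mg/L

634.245 mg/L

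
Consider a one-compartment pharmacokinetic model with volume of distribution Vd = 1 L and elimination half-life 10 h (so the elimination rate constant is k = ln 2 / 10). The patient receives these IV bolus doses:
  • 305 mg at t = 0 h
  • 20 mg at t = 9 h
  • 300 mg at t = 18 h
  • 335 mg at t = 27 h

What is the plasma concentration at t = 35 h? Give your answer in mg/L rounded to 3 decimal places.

k = ln 2 / 10 = 0.06931 per h
Dose 1 (305 mg at t=0 h): 305·exp(−0.06931·35) = 26.958 mg/L
Dose 2 (20 mg at t=9 h): 20·exp(−0.06931·26) = 3.299 mg/L
Dose 3 (300 mg at t=18 h): 300·exp(−0.06931·17) = 92.336 mg/L
Dose 4 (335 mg at t=27 h): 335·exp(−0.06931·8) = 192.407 mg/L
C(35) = 26.958 + 3.299 + 92.336 + 192.407 = 315.000 mg/L

315.000 mg/L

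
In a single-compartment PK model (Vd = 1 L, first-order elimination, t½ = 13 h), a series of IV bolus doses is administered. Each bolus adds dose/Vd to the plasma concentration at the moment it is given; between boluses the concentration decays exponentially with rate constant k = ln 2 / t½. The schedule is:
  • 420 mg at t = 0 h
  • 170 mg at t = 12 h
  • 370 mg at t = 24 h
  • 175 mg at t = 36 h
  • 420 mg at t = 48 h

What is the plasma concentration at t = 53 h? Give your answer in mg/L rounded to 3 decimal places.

k = ln 2 / 13 = 0.05332 per h
Dose 1 (420 mg at t=0 h): 420·exp(−0.05332·53) = 24.887 mg/L
Dose 2 (170 mg at t=12 h): 170·exp(−0.05332·41) = 19.101 mg/L
Dose 3 (370 mg at t=24 h): 370·exp(−0.05332·29) = 78.827 mg/L
Dose 4 (175 mg at t=36 h): 175·exp(−0.05332·17) = 70.694 mg/L
Dose 5 (420 mg at t=48 h): 420·exp(−0.05332·5) = 321.713 mg/L
C(53) = 24.887 + 19.101 + 78.827 + 70.694 + 321.713 = 515.221 mg/L

515.221 mg/L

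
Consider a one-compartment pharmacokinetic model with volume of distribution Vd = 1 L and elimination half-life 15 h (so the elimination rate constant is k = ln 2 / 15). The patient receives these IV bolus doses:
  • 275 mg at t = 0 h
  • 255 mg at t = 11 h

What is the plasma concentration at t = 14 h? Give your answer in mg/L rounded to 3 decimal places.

k = ln 2 / 15 = 0.04621 per h
Dose 1 (275 mg at t=0 h): 275·exp(−0.04621·14) = 144.003 mg/L
Dose 2 (255 mg at t=11 h): 255·exp(−0.04621·3) = 221.990 mg/L
C(14) = 144.003 + 221.990 = 365.993 mg/L

365.993 mg/L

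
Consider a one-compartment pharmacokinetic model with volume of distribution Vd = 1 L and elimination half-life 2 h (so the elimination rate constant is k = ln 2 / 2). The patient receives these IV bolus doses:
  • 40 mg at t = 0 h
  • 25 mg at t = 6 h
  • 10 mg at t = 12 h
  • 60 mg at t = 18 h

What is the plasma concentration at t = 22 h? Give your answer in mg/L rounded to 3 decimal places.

k = ln 2 / 2 = 0.34657 per h
Dose 1 (40 mg at t=0 h): 40·exp(−0.34657·22) = 0.020 mg/L
Dose 2 (25 mg at t=6 h): 25·exp(−0.34657·16) = 0.098 mg/L
Dose 3 (10 mg at t=12 h): 10·exp(−0.34657·10) = 0.312 mg/L
Dose 4 (60 mg at t=18 h): 60·exp(−0.34657·4) = 15.000 mg/L
C(22) = 0.020 + 0.098 + 0.312 + 15.000 = 15.430 mg/L

15.430 mg/L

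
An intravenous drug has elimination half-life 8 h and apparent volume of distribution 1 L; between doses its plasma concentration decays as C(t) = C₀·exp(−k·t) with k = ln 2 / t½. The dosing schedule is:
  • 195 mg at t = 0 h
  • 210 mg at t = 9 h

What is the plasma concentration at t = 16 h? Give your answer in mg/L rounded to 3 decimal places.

163.253 mg/L

k = ln 2 / 8 = 0.08664 per h
Dose 1 (195 mg at t=0 h): 195·exp(−0.08664·16) = 48.750 mg/L
Dose 2 (210 mg at t=9 h): 210·exp(−0.08664·7) = 114.503 mg/L
C(16) = 48.750 + 114.503 = 163.253 mg/L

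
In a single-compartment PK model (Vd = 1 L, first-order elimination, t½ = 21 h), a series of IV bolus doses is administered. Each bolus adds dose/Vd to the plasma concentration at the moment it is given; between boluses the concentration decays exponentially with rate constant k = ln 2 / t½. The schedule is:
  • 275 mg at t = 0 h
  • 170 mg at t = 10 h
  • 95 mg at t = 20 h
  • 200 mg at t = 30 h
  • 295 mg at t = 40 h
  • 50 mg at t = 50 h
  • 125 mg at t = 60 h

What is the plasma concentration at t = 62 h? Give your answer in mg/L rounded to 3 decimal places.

452.757 mg/L

k = ln 2 / 21 = 0.03301 per h
Dose 1 (275 mg at t=0 h): 275·exp(−0.03301·62) = 35.529 mg/L
Dose 2 (170 mg at t=10 h): 170·exp(−0.03301·52) = 30.552 mg/L
Dose 3 (95 mg at t=20 h): 95·exp(−0.03301·42) = 23.750 mg/L
Dose 4 (200 mg at t=30 h): 200·exp(−0.03301·32) = 69.553 mg/L
Dose 5 (295 mg at t=40 h): 295·exp(−0.03301·22) = 142.711 mg/L
Dose 6 (50 mg at t=50 h): 50·exp(−0.03301·12) = 33.648 mg/L
Dose 7 (125 mg at t=60 h): 125·exp(−0.03301·2) = 117.015 mg/L
C(62) = 35.529 + 30.552 + 23.750 + 69.553 + 142.711 + 33.648 + 117.015 = 452.757 mg/L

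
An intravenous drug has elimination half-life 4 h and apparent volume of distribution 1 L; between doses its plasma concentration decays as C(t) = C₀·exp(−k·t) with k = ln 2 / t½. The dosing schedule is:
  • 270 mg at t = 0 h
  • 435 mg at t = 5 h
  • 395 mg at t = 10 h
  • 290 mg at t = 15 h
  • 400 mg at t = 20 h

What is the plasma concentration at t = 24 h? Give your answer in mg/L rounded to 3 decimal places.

316.263 mg/L

k = ln 2 / 4 = 0.17329 per h
Dose 1 (270 mg at t=0 h): 270·exp(−0.17329·24) = 4.219 mg/L
Dose 2 (435 mg at t=5 h): 435·exp(−0.17329·19) = 16.166 mg/L
Dose 3 (395 mg at t=10 h): 395·exp(−0.17329·14) = 34.913 mg/L
Dose 4 (290 mg at t=15 h): 290·exp(−0.17329·9) = 60.965 mg/L
Dose 5 (400 mg at t=20 h): 400·exp(−0.17329·4) = 200.000 mg/L
C(24) = 4.219 + 16.166 + 34.913 + 60.965 + 200.000 = 316.263 mg/L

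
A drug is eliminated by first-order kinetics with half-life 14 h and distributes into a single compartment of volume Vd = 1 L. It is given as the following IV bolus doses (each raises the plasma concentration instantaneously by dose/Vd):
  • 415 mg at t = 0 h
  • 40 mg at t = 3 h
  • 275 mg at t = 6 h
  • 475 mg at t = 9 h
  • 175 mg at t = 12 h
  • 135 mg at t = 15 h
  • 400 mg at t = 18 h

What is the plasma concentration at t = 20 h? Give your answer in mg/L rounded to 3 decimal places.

k = ln 2 / 14 = 0.04951 per h
Dose 1 (415 mg at t=0 h): 415·exp(−0.04951·20) = 154.172 mg/L
Dose 2 (40 mg at t=3 h): 40·exp(−0.04951·17) = 17.239 mg/L
Dose 3 (275 mg at t=6 h): 275·exp(−0.04951·14) = 137.500 mg/L
Dose 4 (475 mg at t=9 h): 475·exp(−0.04951·11) = 275.531 mg/L
Dose 5 (175 mg at t=12 h): 175·exp(−0.04951·8) = 117.766 mg/L
Dose 6 (135 mg at t=15 h): 135·exp(−0.04951·5) = 105.396 mg/L
Dose 7 (400 mg at t=18 h): 400·exp(−0.04951·2) = 362.289 mg/L
C(20) = 154.172 + 17.239 + 137.500 + 275.531 + 117.766 + 105.396 + 362.289 = 1169.894 mg/L

1169.894 mg/L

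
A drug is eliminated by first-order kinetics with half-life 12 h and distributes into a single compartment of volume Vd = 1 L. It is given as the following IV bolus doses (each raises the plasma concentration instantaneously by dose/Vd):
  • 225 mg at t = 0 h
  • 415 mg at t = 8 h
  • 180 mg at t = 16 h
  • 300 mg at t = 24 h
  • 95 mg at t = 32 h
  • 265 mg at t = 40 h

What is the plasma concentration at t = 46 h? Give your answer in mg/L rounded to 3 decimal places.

k = ln 2 / 12 = 0.05776 per h
Dose 1 (225 mg at t=0 h): 225·exp(−0.05776·46) = 15.785 mg/L
Dose 2 (415 mg at t=8 h): 415·exp(−0.05776·38) = 46.215 mg/L
Dose 3 (180 mg at t=16 h): 180·exp(−0.05776·30) = 31.820 mg/L
Dose 4 (300 mg at t=24 h): 300·exp(−0.05776·22) = 84.185 mg/L
Dose 5 (95 mg at t=32 h): 95·exp(−0.05776·14) = 42.318 mg/L
Dose 6 (265 mg at t=40 h): 265·exp(−0.05776·6) = 187.383 mg/L
C(46) = 15.785 + 46.215 + 31.820 + 84.185 + 42.318 + 187.383 = 407.705 mg/L

407.705 mg/L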